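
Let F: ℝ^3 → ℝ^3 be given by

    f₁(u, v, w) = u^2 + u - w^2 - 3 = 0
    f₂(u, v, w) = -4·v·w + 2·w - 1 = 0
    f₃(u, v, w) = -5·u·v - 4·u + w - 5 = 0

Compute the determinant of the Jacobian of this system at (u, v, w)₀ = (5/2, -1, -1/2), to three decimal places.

460.000

J = [[2·u + 1, 0, -2·w], [0, -4·w, -4·v + 2], [-5·v - 4, -5·u, 1]].
At the point, J = [[6.000, 0.000, 1.000], [0.000, 2.000, 6.000], [1.000, -12.500, 1.000]].
det J = 460.000.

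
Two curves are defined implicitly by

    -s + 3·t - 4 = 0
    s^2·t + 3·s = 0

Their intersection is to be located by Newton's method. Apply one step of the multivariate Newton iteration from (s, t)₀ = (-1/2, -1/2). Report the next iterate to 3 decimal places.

(-0.163, 1.279)

At (-1/2, -1/2): F = (-5.000, -1.625).
Jacobian J = [[-1, 3], [2·s·t + 3, s^2]].
At the point, J = [[-1.000, 3.000], [3.500, 0.250]] (det J = -10.750).
Solving J·Δ = −F gives Δ = (0.337, 1.779).
Then the next iterate is (s, t)₁ = (-0.163, 1.279).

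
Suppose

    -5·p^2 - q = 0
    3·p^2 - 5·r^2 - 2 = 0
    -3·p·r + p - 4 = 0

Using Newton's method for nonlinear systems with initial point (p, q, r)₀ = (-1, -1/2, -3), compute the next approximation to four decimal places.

At (-1, -1/2, -3): F = (-4.5000, -44.0000, -14.0000).
Jacobian J = [[-10·p, -1, 0], [6·p, 0, -10·r], [-3·r + 1, 0, -3·p]].
At the point, J = [[10.0000, -1.0000, 0.0000], [-6.0000, 0.0000, 30.0000], [10.0000, 0.0000, 3.0000]] (det J = -318.0000).
Solving J·Δ = −F gives Δ = (0.9057, 4.5566, 1.6478).
Then the next iterate is (p, q, r)₁ = (-0.0943, 4.0566, -1.3522).

(-0.0943, 4.0566, -1.3522)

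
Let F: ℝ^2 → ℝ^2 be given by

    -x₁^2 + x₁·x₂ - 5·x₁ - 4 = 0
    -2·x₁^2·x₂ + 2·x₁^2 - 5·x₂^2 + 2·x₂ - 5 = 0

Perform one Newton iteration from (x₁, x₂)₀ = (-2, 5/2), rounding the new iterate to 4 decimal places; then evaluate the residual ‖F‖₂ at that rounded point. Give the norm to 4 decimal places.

At (-2, 5/2): F = (-3.0000, -43.2500).
Jacobian J = [[-2·x₁ + x₂ - 5, x₁], [-4·x₁·x₂ + 4·x₁, -2·x₁^2 - 10·x₂ + 2]].
At the point, J = [[1.5000, -2.0000], [12.0000, -31.0000]] (det J = -22.5000).
Solving J·Δ = −F gives Δ = (0.2889, -1.2833).
Then the next iterate is (x₁, x₂)₁ = (-1.7111, 1.2167).
Re-evaluating at (-1.7111, 1.2167): F = (-0.454259, -11.237330), so ‖F‖₂ = 11.2465.

11.2465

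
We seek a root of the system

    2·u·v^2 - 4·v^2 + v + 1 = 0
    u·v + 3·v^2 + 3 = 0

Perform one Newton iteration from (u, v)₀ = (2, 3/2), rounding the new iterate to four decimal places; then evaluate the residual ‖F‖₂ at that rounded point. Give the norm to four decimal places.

At (2, 3/2): F = (2.5000, 12.7500).
Jacobian J = [[2·v^2, 4·u·v - 8·v + 1], [v, u + 6·v]].
At the point, J = [[4.5000, 1.0000], [1.5000, 11.0000]] (det J = 48.0000).
Solving J·Δ = −F gives Δ = (-0.3073, -1.1172).
Then the next iterate is (u, v)₁ = (1.6927, 0.3828).
Re-evaluating at (1.6927, 0.3828): F = (1.292739, 4.087573), so ‖F‖₂ = 4.2871.

4.2871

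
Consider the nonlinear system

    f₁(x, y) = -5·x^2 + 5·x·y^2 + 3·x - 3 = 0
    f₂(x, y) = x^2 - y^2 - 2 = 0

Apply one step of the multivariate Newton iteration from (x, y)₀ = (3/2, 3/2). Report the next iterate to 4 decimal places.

(1.8621, 1.1954)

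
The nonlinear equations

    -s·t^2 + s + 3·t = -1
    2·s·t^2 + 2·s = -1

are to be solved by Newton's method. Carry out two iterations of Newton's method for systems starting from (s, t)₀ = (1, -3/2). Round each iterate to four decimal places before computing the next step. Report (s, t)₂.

At (1, -3/2): F = (-4.7500, 7.5000).
Jacobian J = [[-t^2 + 1, -2·s·t + 3], [2·t^2 + 2, 4·s·t]].
At the point, J = [[-1.2500, 6.0000], [6.5000, -6.0000]] (det J = -31.5000).
Solving J·Δ = −F gives Δ = (-0.5238, 0.6825).
Then the next iterate is (s, t)₁ = (0.4762, -0.8175).
Round to (0.4762, -0.8175) and repeat: F = (-1.294547, 2.588895), J = [[0.331694, 3.778587], [3.336613, -1.557174]].
Δ = (-0.5918, 0.3945), so (s, t)₂ = (-0.1156, -0.4230).

(-0.1156, -0.4230)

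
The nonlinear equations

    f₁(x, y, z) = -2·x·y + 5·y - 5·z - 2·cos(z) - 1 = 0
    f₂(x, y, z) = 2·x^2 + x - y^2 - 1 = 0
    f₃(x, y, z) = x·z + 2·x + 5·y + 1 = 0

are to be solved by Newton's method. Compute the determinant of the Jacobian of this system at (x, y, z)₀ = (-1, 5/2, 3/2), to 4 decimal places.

J = [[-2·y, -2·x + 5, 2·sin(z) - 5], [4·x + 1, -2·y, 0], [z + 2, 5, x]].
At the point, J = [[-5.0000, 7.0000, -3.005010], [-3.0000, -5.0000, 0.0000], [3.5000, 5.0000, -1.0000]].
det J = -53.5125.

-53.5125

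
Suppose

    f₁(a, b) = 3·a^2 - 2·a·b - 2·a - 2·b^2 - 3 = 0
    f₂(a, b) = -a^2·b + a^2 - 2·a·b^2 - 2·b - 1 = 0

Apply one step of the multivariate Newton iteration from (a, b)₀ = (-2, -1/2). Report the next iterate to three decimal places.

(-1.130, -0.365)

At (-2, -1/2): F = (10.500, 7.000).
Jacobian J = [[6·a - 2·b - 2, -2·a - 4·b], [-2·a·b + 2·a - 2·b^2, -a^2 - 4·a·b - 2]].
At the point, J = [[-13.000, 6.000], [-6.500, -10.000]] (det J = 169.000).
Solving J·Δ = −F gives Δ = (0.870, 0.135).
Then the next iterate is (a, b)₁ = (-1.130, -0.365).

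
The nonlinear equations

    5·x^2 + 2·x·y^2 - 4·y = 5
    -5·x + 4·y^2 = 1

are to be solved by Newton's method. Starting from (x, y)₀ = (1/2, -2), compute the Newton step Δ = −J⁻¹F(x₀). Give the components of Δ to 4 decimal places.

At (1/2, -2): F = (8.2500, 12.5000).
Jacobian J = [[10·x + 2·y^2, 4·x·y - 4], [-5, 8·y]].
At the point, J = [[13.0000, -8.0000], [-5.0000, -16.0000]] (det J = -248.0000).
Solving J·Δ = −F gives Δ = (-0.1290, 0.8216).

(-0.1290, 0.8216)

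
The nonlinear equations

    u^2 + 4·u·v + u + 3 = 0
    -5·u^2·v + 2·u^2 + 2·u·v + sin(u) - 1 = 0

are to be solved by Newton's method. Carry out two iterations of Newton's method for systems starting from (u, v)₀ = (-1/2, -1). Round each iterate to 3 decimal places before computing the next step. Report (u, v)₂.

At (-1/2, -1): F = (4.750, 1.27057).
Jacobian J = [[2·u + 4·v + 1, 4·u], [-10·u·v + 4·u + 2·v + cos(u), -5·u^2 + 2·u]].
At the point, J = [[-4.000, -2.000], [-8.12242, -2.250]] (det J = -7.24483).
Solving J·Δ = −F gives Δ = (-1.124, 4.624).
Then the next iterate is (u, v)₁ = (-1.624, 3.624).
Round to (-1.624, 3.624) and repeat: F = (-19.52813, -56.28384), J = [[12.248, -6.496], [59.55258, -16.43488]].
Δ = (0.241, -2.552), so (u, v)₂ = (-1.383, 1.072).

(-1.383, 1.072)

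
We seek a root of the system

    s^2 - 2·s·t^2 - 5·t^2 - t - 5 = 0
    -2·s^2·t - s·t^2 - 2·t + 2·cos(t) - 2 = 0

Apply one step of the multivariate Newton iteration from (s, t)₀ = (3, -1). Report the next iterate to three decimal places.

At (3, -1): F = (-6.000, 16.08060).
Jacobian J = [[2·s - 2·t^2, -4·s·t - 10·t - 1], [-4·s·t - t^2, -2·s^2 - 2·s·t - 2·sin(t) - 2]].
At the point, J = [[4.000, 21.000], [11.000, -12.31706]] (det J = -280.26823).
Solving J·Δ = −F gives Δ = (-0.941, 0.465).
Then the next iterate is (s, t)₁ = (2.059, -0.535).

(2.059, -0.535)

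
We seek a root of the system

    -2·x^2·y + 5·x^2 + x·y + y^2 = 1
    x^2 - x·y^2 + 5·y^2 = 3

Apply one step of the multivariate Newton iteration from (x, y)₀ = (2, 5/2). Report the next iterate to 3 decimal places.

(-2.922, 0.445)

At (2, 5/2): F = (10.250, 19.750).
Jacobian J = [[-4·x·y + 10·x + y, -2·x^2 + x + 2·y], [2·x - y^2, -2·x·y + 10·y]].
At the point, J = [[2.500, -1.000], [-2.250, 15.000]] (det J = 35.250).
Solving J·Δ = −F gives Δ = (-4.922, -2.055).
Then the next iterate is (x, y)₁ = (-2.922, 0.445).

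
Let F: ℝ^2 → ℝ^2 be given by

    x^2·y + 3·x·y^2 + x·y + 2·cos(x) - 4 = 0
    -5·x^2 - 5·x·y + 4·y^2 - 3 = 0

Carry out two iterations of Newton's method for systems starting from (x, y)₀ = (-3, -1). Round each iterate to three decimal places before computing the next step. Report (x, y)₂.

(-0.512, -0.370)

At (-3, -1): F = (-20.97998, -59.000).
Jacobian J = [[2·x·y + 3·y^2 + y - 2·sin(x), x^2 + 6·x·y + x], [-10·x - 5·y, -5·x + 8·y]].
At the point, J = [[8.28224, 24.000], [35.000, 7.000]] (det J = -782.02432).
Solving J·Δ = −F gives Δ = (1.623, 0.314).
Then the next iterate is (x, y)₁ = (-1.377, -0.686).
Round to (-1.377, -0.686) and repeat: F = (-5.91498, -15.32137), J = [[4.57759, 6.18686], [17.200, 1.397]].
Δ = (0.865, 0.316), so (x, y)₂ = (-0.512, -0.370).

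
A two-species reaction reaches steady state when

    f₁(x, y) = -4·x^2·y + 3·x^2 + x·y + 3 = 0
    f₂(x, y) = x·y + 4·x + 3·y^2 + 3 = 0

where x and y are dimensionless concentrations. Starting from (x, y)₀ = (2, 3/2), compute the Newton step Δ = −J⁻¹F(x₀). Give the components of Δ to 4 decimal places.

(5.8312, -4.8019)

At (2, 3/2): F = (-6.0000, 20.7500).
Jacobian J = [[-8·x·y + 6·x + y, -4·x^2 + x], [y + 4, x + 6·y]].
At the point, J = [[-10.5000, -14.0000], [5.5000, 11.0000]] (det J = -38.5000).
Solving J·Δ = −F gives Δ = (5.8312, -4.8019).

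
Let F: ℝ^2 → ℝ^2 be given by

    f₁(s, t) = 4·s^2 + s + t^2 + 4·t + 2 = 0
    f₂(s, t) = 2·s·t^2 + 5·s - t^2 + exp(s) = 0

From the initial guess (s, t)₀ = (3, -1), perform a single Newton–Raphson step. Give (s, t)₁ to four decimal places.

(1.4871, -1.0891)

At (3, -1): F = (38.0000, 40.085537).
Jacobian J = [[8·s + 1, 2·t + 4], [2·t^2 + exp(s) + 5, 4·s·t - 2·t]].
At the point, J = [[25.0000, 2.0000], [27.085537, -10.0000]] (det J = -304.171074).
Solving J·Δ = −F gives Δ = (-1.5129, -0.0891).
Then the next iterate is (s, t)₁ = (1.4871, -1.0891).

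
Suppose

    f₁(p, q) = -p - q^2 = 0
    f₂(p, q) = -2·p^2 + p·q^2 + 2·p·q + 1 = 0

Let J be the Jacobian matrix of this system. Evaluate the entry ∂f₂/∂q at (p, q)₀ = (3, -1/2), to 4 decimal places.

3.0000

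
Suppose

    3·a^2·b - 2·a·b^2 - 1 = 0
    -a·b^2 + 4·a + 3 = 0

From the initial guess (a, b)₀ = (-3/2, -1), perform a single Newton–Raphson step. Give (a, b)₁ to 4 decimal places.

(-0.8387, -0.8387)

At (-3/2, -1): F = (-4.7500, -1.5000).
Jacobian J = [[6·a·b - 2·b^2, 3·a^2 - 4·a·b], [-b^2 + 4, -2·a·b]].
At the point, J = [[7.0000, 0.7500], [3.0000, -3.0000]] (det J = -23.2500).
Solving J·Δ = −F gives Δ = (0.6613, 0.1613).
Then the next iterate is (a, b)₁ = (-0.8387, -0.8387).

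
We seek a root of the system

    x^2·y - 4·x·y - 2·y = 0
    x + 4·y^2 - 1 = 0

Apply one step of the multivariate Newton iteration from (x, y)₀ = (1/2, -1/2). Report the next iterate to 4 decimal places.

(-2.0000, -1.0000)

At (1/2, -1/2): F = (1.8750, 0.5000).
Jacobian J = [[2·x·y - 4·y, x^2 - 4·x - 2], [1, 8·y]].
At the point, J = [[1.5000, -3.7500], [1.0000, -4.0000]] (det J = -2.2500).
Solving J·Δ = −F gives Δ = (-2.5000, -0.5000).
Then the next iterate is (x, y)₁ = (-2.0000, -1.0000).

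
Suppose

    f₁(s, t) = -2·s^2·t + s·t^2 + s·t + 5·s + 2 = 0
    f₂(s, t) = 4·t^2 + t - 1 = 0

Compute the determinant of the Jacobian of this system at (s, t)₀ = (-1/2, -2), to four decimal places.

-45.0000

J = [[-4·s·t + t^2 + t + 5, -2·s^2 + 2·s·t + s], [0, 8·t + 1]].
At the point, J = [[3.0000, 1.0000], [0.0000, -15.0000]].
det J = -45.0000.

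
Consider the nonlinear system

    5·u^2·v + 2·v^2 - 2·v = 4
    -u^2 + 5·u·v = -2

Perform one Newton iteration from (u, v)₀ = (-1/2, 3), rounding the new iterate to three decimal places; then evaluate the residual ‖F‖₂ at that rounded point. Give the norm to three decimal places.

2.771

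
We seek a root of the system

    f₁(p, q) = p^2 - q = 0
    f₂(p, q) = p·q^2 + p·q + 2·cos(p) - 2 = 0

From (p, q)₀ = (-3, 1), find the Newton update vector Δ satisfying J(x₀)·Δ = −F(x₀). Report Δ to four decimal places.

At (-3, 1): F = (8.0000, -9.979985).
Jacobian J = [[2·p, -1], [q^2 + q - 2·sin(p), 2·p·q + p]].
At the point, J = [[-6.0000, -1.0000], [2.282240, -9.0000]] (det J = 56.282240).
Solving J·Δ = −F gives Δ = (1.4566, -0.7395).

(1.4566, -0.7395)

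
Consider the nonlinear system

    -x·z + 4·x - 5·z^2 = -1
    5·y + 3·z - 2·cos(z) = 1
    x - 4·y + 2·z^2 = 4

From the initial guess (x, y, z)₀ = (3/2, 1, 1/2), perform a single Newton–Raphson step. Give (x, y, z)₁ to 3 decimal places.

At (3/2, 1, 1/2): F = (5.000, 3.74483, -6.000).
Jacobian J = [[-z + 4, 0, -x - 10·z], [0, 5, 2·sin(z) + 3], [1, -4, 4·z]].
At the point, J = [[3.500, 0.000, -6.500], [0.000, 5.000, 3.95885], [1.000, -4.000, 2.000]] (det J = 122.92392).
Solving J·Δ = −F gives Δ = (-0.257, -1.249, 0.631).
Then the next iterate is (x, y, z)₁ = (1.243, -0.249, 1.131).

(1.243, -0.249, 1.131)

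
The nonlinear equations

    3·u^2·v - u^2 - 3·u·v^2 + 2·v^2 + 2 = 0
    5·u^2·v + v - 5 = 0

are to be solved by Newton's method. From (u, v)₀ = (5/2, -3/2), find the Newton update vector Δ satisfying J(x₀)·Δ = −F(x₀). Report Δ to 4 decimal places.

At (5/2, -3/2): F = (-44.7500, -53.3750).
Jacobian J = [[6·u·v - 2·u - 3·v^2, 3·u^2 - 6·u·v + 4·v], [10·u·v, 5·u^2 + 1]].
At the point, J = [[-34.2500, 35.2500], [-37.5000, 32.2500]] (det J = 217.3125).
Solving J·Δ = −F gives Δ = (-2.0168, -0.6901).

(-2.0168, -0.6901)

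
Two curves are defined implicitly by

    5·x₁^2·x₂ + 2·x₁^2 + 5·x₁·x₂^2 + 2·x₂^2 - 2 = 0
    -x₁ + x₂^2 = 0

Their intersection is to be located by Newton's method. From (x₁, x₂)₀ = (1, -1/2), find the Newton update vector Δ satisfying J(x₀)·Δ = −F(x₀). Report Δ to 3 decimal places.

(-0.333, -0.417)

At (1, -1/2): F = (-0.750, -0.750).
Jacobian J = [[10·x₁·x₂ + 4·x₁ + 5·x₂^2, 5·x₁^2 + 10·x₁·x₂ + 4·x₂], [-1, 2·x₂]].
At the point, J = [[0.250, -2.000], [-1.000, -1.000]] (det J = -2.250).
Solving J·Δ = −F gives Δ = (-0.333, -0.417).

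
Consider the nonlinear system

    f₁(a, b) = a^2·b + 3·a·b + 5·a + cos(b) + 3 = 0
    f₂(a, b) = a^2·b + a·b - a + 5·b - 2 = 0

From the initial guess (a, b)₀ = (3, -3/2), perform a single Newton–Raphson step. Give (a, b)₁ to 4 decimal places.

(-2.7810, -3.6165)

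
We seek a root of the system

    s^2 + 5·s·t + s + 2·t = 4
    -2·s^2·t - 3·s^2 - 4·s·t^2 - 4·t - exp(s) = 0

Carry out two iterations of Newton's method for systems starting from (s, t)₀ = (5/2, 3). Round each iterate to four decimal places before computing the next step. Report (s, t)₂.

(-0.4426, 5.6303)

At (5/2, 3): F = (48.2500, -170.432494).
Jacobian J = [[2·s + 5·t + 1, 5·s + 2], [-4·s·t - 6·s - 4·t^2 - exp(s), -2·s^2 - 8·s·t - 4]].
At the point, J = [[21.0000, 14.5000], [-93.182494, -76.5000]] (det J = -255.353838).
Solving J·Δ = −F gives Δ = (-4.7771, 3.5910).
Then the next iterate is (s, t)₁ = (-2.2771, 6.5910).
Round to (-2.2771, 6.5910) and repeat: F = (-62.951746, 285.307328), J = [[29.4008, -9.3855], [-100.171641, 105.696560]].
Δ = (1.8345, -0.9607), so (s, t)₂ = (-0.4426, 5.6303).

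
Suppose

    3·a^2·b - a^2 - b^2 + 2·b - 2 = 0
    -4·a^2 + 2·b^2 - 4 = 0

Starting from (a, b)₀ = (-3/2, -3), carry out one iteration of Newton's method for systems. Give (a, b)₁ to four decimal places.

(-0.7547, -1.8380)

At (-3/2, -3): F = (-39.5000, 5.0000).
Jacobian J = [[6·a·b - 2·a, 3·a^2 - 2·b + 2], [-8·a, 4·b]].
At the point, J = [[30.0000, 14.7500], [12.0000, -12.0000]] (det J = -537.0000).
Solving J·Δ = −F gives Δ = (0.7453, 1.1620).
Then the next iterate is (a, b)₁ = (-0.7547, -1.8380).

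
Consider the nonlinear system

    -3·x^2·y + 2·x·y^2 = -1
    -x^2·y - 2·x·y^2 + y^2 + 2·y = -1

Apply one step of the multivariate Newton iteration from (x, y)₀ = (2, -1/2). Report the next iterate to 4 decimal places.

At (2, -1/2): F = (8.0000, 1.2500).
Jacobian J = [[-6·x·y + 2·y^2, -3·x^2 + 4·x·y], [-2·x·y - 2·y^2, -x^2 - 4·x·y + 2·y + 2]].
At the point, J = [[6.5000, -16.0000], [1.5000, 1.0000]] (det J = 30.5000).
Solving J·Δ = −F gives Δ = (-0.9180, 0.1270).
Then the next iterate is (x, y)₁ = (1.0820, -0.3730).

(1.0820, -0.3730)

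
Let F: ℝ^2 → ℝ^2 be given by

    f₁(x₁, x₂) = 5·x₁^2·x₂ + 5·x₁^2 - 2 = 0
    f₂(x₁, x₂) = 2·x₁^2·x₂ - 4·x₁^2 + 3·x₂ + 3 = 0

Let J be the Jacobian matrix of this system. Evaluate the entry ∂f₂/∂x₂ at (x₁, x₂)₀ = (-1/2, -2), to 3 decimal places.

∂f₂/∂x₂ = 2·x₁^2 + 3.
At (-1/2, -2) this is 3.500.

3.500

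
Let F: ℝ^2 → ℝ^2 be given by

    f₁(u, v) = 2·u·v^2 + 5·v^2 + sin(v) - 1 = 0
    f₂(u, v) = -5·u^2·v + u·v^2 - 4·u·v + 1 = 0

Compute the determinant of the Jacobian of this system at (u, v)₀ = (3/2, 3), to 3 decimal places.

2107.980

J = [[2·v^2, 4·u·v + 10·v + cos(v)], [-10·u·v + v^2 - 4·v, -5·u^2 + 2·u·v - 4·u]].
At the point, J = [[18.000, 47.01001], [-48.000, -8.250]].
det J = 2107.980.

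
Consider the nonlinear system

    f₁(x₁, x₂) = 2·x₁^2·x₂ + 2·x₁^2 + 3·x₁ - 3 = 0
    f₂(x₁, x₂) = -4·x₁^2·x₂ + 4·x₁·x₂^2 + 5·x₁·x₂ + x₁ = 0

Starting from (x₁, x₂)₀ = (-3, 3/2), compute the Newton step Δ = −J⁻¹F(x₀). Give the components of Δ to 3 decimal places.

(0.688, -0.801)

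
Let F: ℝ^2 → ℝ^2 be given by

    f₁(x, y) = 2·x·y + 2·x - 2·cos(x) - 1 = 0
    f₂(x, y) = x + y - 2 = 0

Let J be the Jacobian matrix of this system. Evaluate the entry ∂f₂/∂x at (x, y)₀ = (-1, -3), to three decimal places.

1.000

∂f₂/∂x = 1.
At (-1, -3) this is 1.000.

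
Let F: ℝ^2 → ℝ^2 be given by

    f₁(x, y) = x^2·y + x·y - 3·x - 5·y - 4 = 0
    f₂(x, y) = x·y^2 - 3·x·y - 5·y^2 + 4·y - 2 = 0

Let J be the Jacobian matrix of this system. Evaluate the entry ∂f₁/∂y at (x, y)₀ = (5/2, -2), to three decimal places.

3.750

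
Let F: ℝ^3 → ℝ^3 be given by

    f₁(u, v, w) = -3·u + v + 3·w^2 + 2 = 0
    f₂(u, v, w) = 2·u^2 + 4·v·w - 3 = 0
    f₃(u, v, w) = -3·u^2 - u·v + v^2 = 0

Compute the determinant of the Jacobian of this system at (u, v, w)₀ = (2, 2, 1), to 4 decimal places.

J = [[-3, 1, 6·w], [4·u, 4·w, 4·v], [-6·u - v, -u + 2·v, 0]].
At the point, J = [[-3.0000, 1.0000, 6.0000], [8.0000, 4.0000, 8.0000], [-14.0000, 2.0000, 0.0000]].
det J = 368.0000.

368.0000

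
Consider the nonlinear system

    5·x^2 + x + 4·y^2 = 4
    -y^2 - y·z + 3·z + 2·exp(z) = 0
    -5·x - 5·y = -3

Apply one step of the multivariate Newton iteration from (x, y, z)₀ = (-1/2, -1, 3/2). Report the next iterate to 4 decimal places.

(3.5125, -2.9125, 0.4966)

At (-1/2, -1, 3/2): F = (0.7500, 13.963378, 10.5000).
Jacobian J = [[10·x + 1, 8·y, 0], [0, -2·y - z, -y + 2·exp(z) + 3], [-5, -5, 0]].
At the point, J = [[-4.0000, -8.0000, 0.0000], [0.0000, 0.5000, 12.963378], [-5.0000, -5.0000, 0.0000]] (det J = 259.267563).
Solving J·Δ = −F gives Δ = (4.0125, -1.9125, -1.0034).
Then the next iterate is (x, y, z)₁ = (3.5125, -2.9125, 0.4966).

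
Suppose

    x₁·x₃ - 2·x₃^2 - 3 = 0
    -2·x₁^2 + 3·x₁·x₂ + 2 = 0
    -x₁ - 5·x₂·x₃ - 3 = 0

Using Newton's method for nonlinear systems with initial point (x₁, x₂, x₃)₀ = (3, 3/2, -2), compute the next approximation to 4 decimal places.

(2.9687, 1.7517, -0.4602)

At (3, 3/2, -2): F = (-17.0000, -2.5000, 9.0000).
Jacobian J = [[x₃, 0, x₁ - 4·x₃], [-4·x₁ + 3·x₂, 3·x₁, 0], [-1, -5·x₃, -5·x₂]].
At the point, J = [[-2.0000, 0.0000, 11.0000], [-7.5000, 9.0000, 0.0000], [-1.0000, 10.0000, -7.5000]] (det J = -591.0000).
Solving J·Δ = −F gives Δ = (-0.0313, 0.2517, 1.5398).
Then the next iterate is (x₁, x₂, x₃)₁ = (2.9687, 1.7517, -0.4602).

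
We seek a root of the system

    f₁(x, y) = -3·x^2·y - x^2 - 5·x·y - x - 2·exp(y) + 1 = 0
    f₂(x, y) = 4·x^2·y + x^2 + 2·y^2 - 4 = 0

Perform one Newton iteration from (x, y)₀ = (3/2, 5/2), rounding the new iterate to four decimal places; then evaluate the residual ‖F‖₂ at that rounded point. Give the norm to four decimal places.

At (3/2, 5/2): F = (-62.739988, 33.2500).
Jacobian J = [[-6·x·y - 2·x - 5·y - 1, -3·x^2 - 5·x - 2·exp(y)], [8·x·y + 2·x, 4·x^2 + 4·y]].
At the point, J = [[-39.0000, -38.614988], [33.0000, 19.0000]] (det J = 533.294601).
Solving J·Δ = −F gives Δ = (-0.1723, -1.4507).
Then the next iterate is (x, y)₁ = (1.3277, 1.0493).
Re-evaluating at (1.3277, 1.0493): F = (-20.316646, 7.363619), so ‖F‖₂ = 21.6099.

21.6099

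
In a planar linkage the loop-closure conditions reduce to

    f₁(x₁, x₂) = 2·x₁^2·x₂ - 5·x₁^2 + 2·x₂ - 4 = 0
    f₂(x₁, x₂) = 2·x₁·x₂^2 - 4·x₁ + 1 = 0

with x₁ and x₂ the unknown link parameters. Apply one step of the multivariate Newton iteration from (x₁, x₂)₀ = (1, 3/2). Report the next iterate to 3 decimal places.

(0.077, 1.327)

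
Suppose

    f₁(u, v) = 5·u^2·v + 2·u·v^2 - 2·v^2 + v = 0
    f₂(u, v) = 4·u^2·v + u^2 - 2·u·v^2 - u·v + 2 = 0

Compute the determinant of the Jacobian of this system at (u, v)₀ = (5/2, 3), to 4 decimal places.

J = [[10·u·v + 2·v^2, 5·u^2 + 4·u·v - 4·v + 1], [8·u·v + 2·u - 2·v^2 - v, 4·u^2 - 4·u·v - u]].
At the point, J = [[93.0000, 50.2500], [44.0000, -7.5000]].
det J = -2908.5000.

-2908.5000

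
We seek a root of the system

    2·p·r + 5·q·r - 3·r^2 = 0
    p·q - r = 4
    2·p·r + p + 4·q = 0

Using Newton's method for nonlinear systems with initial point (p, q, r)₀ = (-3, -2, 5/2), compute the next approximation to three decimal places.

(0.471, -3.794, 0.441)

At (-3, -2, 5/2): F = (-58.750, -0.500, -26.000).
Jacobian J = [[2·r, 5·r, 2·p + 5·q - 6·r], [q, p, -1], [2·r + 1, 4, 2·p]].
At the point, J = [[5.000, 12.500, -31.000], [-2.000, -3.000, -1.000], [6.000, 4.000, -6.000]] (det J = -425.000).
Solving J·Δ = −F gives Δ = (3.471, -1.794, -2.059).
Then the next iterate is (p, q, r)₁ = (0.471, -3.794, 0.441).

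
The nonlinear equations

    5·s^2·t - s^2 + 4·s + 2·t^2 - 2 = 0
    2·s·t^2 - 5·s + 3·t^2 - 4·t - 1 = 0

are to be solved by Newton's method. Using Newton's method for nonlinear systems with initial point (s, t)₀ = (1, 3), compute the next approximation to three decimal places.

(0.304, 2.309)

At (1, 3): F = (34.000, 27.000).
Jacobian J = [[10·s·t - 2·s + 4, 5·s^2 + 4·t], [2·t^2 - 5, 4·s·t + 6·t - 4]].
At the point, J = [[32.000, 17.000], [13.000, 26.000]] (det J = 611.000).
Solving J·Δ = −F gives Δ = (-0.696, -0.691).
Then the next iterate is (s, t)₁ = (0.304, 2.309).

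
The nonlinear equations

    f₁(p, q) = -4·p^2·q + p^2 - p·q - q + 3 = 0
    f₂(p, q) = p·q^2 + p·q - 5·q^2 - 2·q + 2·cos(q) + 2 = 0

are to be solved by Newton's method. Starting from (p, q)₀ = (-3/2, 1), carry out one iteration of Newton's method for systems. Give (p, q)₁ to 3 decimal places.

(-1.498, 0.620)

At (-3/2, 1): F = (-3.250, -6.91940).
Jacobian J = [[-8·p·q + 2·p - q, -4·p^2 - p - 1], [q^2 + q, 2·p·q + p - 10·q - 2·sin(q) - 2]].
At the point, J = [[8.000, -8.500], [2.000, -18.18294]] (det J = -128.46354).
Solving J·Δ = −F gives Δ = (0.002, -0.380).
Then the next iterate is (p, q)₁ = (-1.498, 0.620).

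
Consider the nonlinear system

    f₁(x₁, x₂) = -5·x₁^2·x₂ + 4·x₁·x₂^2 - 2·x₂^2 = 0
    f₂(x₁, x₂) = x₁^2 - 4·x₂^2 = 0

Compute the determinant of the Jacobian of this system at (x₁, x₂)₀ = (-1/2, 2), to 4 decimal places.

J = [[-10·x₁·x₂ + 4·x₂^2, -5·x₁^2 + 8·x₁·x₂ - 4·x₂], [2·x₁, -8·x₂]].
At the point, J = [[26.0000, -17.2500], [-1.0000, -16.0000]].
det J = -433.2500.

-433.2500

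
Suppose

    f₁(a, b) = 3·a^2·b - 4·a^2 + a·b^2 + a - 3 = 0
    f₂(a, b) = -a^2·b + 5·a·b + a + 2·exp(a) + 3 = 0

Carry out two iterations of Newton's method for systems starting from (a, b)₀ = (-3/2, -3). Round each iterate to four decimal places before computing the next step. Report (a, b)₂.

(-0.4723, 0.9965)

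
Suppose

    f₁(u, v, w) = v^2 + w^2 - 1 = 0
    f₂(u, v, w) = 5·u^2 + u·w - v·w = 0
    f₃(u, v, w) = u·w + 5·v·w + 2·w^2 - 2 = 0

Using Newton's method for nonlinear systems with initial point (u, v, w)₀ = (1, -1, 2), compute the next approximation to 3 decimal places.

(0.466, -0.411, 1.295)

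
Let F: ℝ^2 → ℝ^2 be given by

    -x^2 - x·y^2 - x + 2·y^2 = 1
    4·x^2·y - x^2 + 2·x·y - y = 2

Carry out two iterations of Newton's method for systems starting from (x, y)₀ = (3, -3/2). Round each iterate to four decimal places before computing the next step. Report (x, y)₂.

(0.7521, -1.0533)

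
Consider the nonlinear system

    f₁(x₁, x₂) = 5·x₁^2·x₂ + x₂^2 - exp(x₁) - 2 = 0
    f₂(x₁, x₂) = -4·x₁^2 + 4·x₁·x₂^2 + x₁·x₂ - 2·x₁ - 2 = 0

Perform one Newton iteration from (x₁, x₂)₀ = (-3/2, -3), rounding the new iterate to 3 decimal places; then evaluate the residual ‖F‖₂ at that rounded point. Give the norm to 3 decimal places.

At (-3/2, -3): F = (-26.97313, -57.500).
Jacobian J = [[10·x₁·x₂ - exp(x₁), 5·x₁^2 + 2·x₂], [-8·x₁ + 4·x₂^2 + x₂ - 2, 8·x₁·x₂ + x₁]].
At the point, J = [[44.77687, 5.250], [43.000, 34.500]] (det J = 1319.05201).
Solving J·Δ = −F gives Δ = (0.477, 1.073).
Then the next iterate is (x₁, x₂)₁ = (-1.023, -1.927).
Re-evaluating at (-1.023, -1.927): F = (-8.72949, -17.36374), so ‖F‖₂ = 19.435.

19.435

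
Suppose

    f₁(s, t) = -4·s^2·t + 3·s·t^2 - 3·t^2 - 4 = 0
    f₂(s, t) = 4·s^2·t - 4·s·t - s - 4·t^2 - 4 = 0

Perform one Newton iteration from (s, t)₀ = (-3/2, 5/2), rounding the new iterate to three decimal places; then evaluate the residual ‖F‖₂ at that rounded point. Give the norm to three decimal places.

21.909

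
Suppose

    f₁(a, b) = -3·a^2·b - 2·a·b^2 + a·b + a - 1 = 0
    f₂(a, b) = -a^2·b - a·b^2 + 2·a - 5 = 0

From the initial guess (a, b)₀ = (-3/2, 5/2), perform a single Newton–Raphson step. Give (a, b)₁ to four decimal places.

(-1.6169, 3.3819)

At (-3/2, 5/2): F = (-4.3750, -4.2500).
Jacobian J = [[-6·a·b - 2·b^2 + b + 1, -3·a^2 - 4·a·b + a], [-2·a·b - b^2 + 2, -a^2 - 2·a·b]].
At the point, J = [[13.5000, 6.7500], [3.2500, 5.2500]] (det J = 48.9375).
Solving J·Δ = −F gives Δ = (-0.1169, 0.8819).
Then the next iterate is (a, b)₁ = (-1.6169, 3.3819).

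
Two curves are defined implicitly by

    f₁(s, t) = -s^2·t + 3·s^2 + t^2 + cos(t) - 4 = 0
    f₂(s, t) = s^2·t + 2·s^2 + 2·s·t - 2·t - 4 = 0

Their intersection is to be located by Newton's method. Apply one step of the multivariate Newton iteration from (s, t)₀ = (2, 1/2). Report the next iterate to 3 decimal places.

At (2, 1/2): F = (7.12758, 7.000).
Jacobian J = [[-2·s·t + 6·s, -s^2 + 2·t - sin(t)], [2·s·t + 4·s + 2·t, s^2 + 2·s - 2]].
At the point, J = [[10.000, -3.47943], [11.000, 6.000]] (det J = 98.27368).
Solving J·Δ = −F gives Δ = (-0.683, 0.086).
Then the next iterate is (s, t)₁ = (1.317, 0.586).

(1.317, 0.586)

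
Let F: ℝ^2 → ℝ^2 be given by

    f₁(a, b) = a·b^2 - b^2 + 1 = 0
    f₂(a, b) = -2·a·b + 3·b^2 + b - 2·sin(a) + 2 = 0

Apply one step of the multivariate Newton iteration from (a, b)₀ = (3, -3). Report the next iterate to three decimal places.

(3.788, -0.826)

At (3, -3): F = (19.000, 43.71776).
Jacobian J = [[b^2, 2·a·b - 2·b], [-2·b - 2·cos(a), -2·a + 6·b + 1]].
At the point, J = [[9.000, -12.000], [7.97998, -23.000]] (det J = -111.24018).
Solving J·Δ = −F gives Δ = (0.788, 2.174).
Then the next iterate is (a, b)₁ = (3.788, -0.826).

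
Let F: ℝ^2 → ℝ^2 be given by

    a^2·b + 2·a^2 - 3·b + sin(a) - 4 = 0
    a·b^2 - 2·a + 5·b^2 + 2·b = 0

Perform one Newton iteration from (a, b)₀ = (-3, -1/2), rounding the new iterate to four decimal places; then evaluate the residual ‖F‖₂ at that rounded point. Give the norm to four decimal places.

51.0610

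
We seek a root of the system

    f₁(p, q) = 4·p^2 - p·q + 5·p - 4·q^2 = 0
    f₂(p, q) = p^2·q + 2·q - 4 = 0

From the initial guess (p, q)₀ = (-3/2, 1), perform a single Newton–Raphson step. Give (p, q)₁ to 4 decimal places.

(-1.5491, 0.9065)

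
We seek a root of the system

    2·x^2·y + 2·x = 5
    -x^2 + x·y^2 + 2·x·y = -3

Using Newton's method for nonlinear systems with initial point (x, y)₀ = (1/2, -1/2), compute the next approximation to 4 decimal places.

(2.9091, 3.1818)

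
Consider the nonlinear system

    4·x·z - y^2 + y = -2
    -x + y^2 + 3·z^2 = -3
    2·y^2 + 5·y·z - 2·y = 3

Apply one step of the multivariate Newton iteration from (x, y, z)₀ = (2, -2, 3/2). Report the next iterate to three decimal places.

At (2, -2, 3/2): F = (8.000, 11.750, -6.000).
Jacobian J = [[4·z, -2·y + 1, 4·x], [-1, 2·y, 6·z], [0, 4·y + 5·z - 2, 5·y]].
At the point, J = [[6.000, 5.000, 8.000], [-1.000, -4.000, 9.000], [0.000, -2.500, -10.000]] (det J = 345.000).
Solving J·Δ = −F gives Δ = (-1.132, 1.197, -0.899).
Then the next iterate is (x, y, z)₁ = (0.868, -0.803, 0.601).

(0.868, -0.803, 0.601)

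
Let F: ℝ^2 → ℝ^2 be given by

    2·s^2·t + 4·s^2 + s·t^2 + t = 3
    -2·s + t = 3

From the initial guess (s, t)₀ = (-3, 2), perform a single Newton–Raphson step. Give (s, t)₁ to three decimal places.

(-2.200, -1.400)

At (-3, 2): F = (59.000, 5.000).
Jacobian J = [[4·s·t + 8·s + t^2, 2·s^2 + 2·s·t + 1], [-2, 1]].
At the point, J = [[-44.000, 7.000], [-2.000, 1.000]] (det J = -30.000).
Solving J·Δ = −F gives Δ = (0.800, -3.400).
Then the next iterate is (s, t)₁ = (-2.200, -1.400).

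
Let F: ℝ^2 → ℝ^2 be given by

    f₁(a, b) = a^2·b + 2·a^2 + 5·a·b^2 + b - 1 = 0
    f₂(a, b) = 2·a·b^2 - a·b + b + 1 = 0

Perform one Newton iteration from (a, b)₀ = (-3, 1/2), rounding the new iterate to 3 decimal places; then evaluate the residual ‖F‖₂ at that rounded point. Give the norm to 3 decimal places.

At (-3, 1/2): F = (18.250, 1.500).
Jacobian J = [[2·a·b + 4·a + 5·b^2, a^2 + 10·a·b + 1], [2·b^2 - b, 4·a·b - a + 1]].
At the point, J = [[-13.750, -5.000], [0.000, -2.000]] (det J = 27.500).
Solving J·Δ = −F gives Δ = (1.055, 0.750).
Then the next iterate is (a, b)₁ = (-1.945, 1.250).
Re-evaluating at (-1.945, 1.250): F = (-2.65048, -1.39687), so ‖F‖₂ = 2.996.

2.996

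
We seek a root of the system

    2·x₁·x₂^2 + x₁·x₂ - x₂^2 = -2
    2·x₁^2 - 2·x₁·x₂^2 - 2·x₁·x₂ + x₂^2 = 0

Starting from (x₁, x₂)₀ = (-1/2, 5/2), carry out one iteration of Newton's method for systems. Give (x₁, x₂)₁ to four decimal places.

At (-1/2, 5/2): F = (-11.7500, 15.5000).
Jacobian J = [[2·x₂^2 + x₂, 4·x₁·x₂ + x₁ - 2·x₂], [4·x₁ - 2·x₂^2 - 2·x₂, -4·x₁·x₂ - 2·x₁ + 2·x₂]].
At the point, J = [[15.0000, -10.5000], [-19.5000, 11.0000]] (det J = -39.7500).
Solving J·Δ = −F gives Δ = (0.8428, 0.0849).
Then the next iterate is (x₁, x₂)₁ = (0.3428, 2.5849).

(0.3428, 2.5849)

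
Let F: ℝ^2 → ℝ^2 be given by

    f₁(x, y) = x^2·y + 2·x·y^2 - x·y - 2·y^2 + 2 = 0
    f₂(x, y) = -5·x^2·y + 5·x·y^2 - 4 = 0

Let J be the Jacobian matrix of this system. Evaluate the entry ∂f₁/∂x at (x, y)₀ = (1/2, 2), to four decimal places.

∂f₁/∂x = 2·x·y + 2·y^2 - y.
At (1/2, 2) this is 8.0000.

8.0000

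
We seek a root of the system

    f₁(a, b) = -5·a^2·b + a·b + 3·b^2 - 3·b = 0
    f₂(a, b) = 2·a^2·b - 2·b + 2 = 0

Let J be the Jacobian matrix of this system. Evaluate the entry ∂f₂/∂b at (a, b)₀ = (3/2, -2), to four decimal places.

∂f₂/∂b = 2·a^2 - 2.
At (3/2, -2) this is 2.5000.

2.5000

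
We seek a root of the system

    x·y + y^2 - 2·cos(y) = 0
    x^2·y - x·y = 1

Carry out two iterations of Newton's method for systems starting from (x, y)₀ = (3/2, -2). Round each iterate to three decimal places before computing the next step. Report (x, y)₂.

(0.252, -1.064)

At (3/2, -2): F = (1.83229, -2.500).
Jacobian J = [[y, x + 2·y + 2·sin(y)], [2·x·y - y, x^2 - x]].
At the point, J = [[-2.000, -4.31859], [-4.000, 0.750]] (det J = -18.77438).
Solving J·Δ = −F gives Δ = (-0.502, 0.657).
Then the next iterate is (x, y)₁ = (0.998, -1.343).
Round to (0.998, -1.343) and repeat: F = (0.01167, -0.99732), J = [[-1.343, -3.63633], [-1.33763, -0.00200]].
Δ = (-0.746, 0.279), so (x, y)₂ = (0.252, -1.064).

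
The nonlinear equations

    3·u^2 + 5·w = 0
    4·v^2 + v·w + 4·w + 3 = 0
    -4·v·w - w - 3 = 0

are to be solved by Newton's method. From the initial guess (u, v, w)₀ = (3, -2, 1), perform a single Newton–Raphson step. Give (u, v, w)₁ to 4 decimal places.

(1.1535, -0.5670, 1.2474)

At (3, -2, 1): F = (32.0000, 21.0000, 4.0000).
Jacobian J = [[6·u, 0, 5], [0, 8·v + w, v + 4], [0, -4·w, -4·v - 1]].
At the point, J = [[18.0000, 0.0000, 5.0000], [0.0000, -15.0000, 2.0000], [0.0000, -4.0000, 7.0000]] (det J = -1746.0000).
Solving J·Δ = −F gives Δ = (-1.8465, 1.4330, 0.2474).
Then the next iterate is (u, v, w)₁ = (1.1535, -0.5670, 1.2474).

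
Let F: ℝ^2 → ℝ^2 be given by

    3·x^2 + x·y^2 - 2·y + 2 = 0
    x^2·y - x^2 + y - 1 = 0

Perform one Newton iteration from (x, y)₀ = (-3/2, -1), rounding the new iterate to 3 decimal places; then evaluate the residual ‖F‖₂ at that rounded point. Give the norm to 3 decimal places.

4.793

At (-3/2, -1): F = (9.250, -6.500).
Jacobian J = [[6·x + y^2, 2·x·y - 2], [2·x·y - 2·x, x^2 + 1]].
At the point, J = [[-8.000, 1.000], [6.000, 3.250]] (det J = -32.000).
Solving J·Δ = −F gives Δ = (1.143, -0.109).
Then the next iterate is (x, y)₁ = (-0.357, -1.109).
Re-evaluating at (-0.357, -1.109): F = (4.16128, -2.37779), so ‖F‖₂ = 4.793.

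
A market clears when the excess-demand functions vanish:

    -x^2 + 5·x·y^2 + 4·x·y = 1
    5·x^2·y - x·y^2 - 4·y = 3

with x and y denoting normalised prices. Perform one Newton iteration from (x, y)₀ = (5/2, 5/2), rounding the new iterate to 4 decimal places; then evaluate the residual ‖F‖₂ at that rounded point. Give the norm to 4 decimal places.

At (5/2, 5/2): F = (95.8750, 49.5000).
Jacobian J = [[-2·x + 5·y^2 + 4·y, 10·x·y + 4·x], [10·x·y - y^2, 5·x^2 - 2·x·y - 4]].
At the point, J = [[36.2500, 72.5000], [56.2500, 14.7500]] (det J = -3543.4375).
Solving J·Δ = −F gives Δ = (-0.6137, -1.0156).
Then the next iterate is (x, y)₁ = (1.8863, 1.4844).
Re-evaluating at (1.8863, 1.4844): F = (27.423743, 13.314469), so ‖F‖₂ = 30.4850.

30.4850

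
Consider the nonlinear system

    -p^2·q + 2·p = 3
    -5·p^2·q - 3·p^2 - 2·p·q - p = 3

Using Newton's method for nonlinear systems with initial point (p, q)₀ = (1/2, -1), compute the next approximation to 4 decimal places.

(1.0729, -1.1250)

At (1/2, -1): F = (-1.7500, -2.0000).
Jacobian J = [[-2·p·q + 2, -p^2], [-10·p·q - 6·p - 2·q - 1, -5·p^2 - 2·p]].
At the point, J = [[3.0000, -0.2500], [3.0000, -2.2500]] (det J = -6.0000).
Solving J·Δ = −F gives Δ = (0.5729, -0.1250).
Then the next iterate is (p, q)₁ = (1.0729, -1.1250).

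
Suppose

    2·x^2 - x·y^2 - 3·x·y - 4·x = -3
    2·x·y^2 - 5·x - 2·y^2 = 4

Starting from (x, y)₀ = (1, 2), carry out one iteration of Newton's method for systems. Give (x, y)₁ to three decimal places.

(4.000, -3.571)

At (1, 2): F = (-9.000, -9.000).
Jacobian J = [[4·x - y^2 - 3·y - 4, -2·x·y - 3·x], [2·y^2 - 5, 4·x·y - 4·y]].
At the point, J = [[-10.000, -7.000], [3.000, 0.000]] (det J = 21.000).
Solving J·Δ = −F gives Δ = (3.000, -5.571).
Then the next iterate is (x, y)₁ = (4.000, -3.571).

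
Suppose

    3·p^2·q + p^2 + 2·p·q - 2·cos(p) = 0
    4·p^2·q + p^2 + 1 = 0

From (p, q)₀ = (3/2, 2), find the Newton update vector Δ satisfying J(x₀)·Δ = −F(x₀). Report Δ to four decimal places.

(-0.6263, -0.4822)

At (3/2, 2): F = (21.608526, 21.2500).
Jacobian J = [[6·p·q + 2·p + 2·q + 2·sin(p), 3·p^2 + 2·p], [8·p·q + 2·p, 4·p^2]].
At the point, J = [[26.994990, 9.7500], [27.0000, 9.0000]] (det J = -20.295090).
Solving J·Δ = −F gives Δ = (-0.6263, -0.4822).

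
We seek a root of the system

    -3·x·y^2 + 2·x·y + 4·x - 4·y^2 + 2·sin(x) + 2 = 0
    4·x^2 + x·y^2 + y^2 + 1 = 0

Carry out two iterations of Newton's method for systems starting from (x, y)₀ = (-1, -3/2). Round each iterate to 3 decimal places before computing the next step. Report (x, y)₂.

(-0.233, 2.949)

At (-1, -3/2): F = (-2.93294, 5.000).
Jacobian J = [[-3·y^2 + 2·y + 2·cos(x) + 4, -6·x·y + 2·x - 8·y], [8·x + y^2, 2·x·y + 2·y]].
At the point, J = [[-4.66940, 1.000], [-5.750, 0.000]] (det J = 5.750).
Solving J·Δ = −F gives Δ = (0.870, 6.993).
Then the next iterate is (x, y)₁ = (-0.130, 5.493).
Round to (-0.130, 5.493) and repeat: F = (-109.13216, 27.31815), J = [[-73.55002, -39.91946], [29.13305, 9.55782]].
Δ = (-0.103, -2.544), so (x, y)₂ = (-0.233, 2.949).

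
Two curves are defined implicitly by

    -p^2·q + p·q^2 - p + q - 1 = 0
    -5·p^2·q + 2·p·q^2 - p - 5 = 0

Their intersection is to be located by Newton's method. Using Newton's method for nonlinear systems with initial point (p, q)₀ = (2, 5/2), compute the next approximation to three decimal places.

(1.169, 1.650)

At (2, 5/2): F = (2.000, -32.000).
Jacobian J = [[-2·p·q + q^2 - 1, -p^2 + 2·p·q + 1], [-10·p·q + 2·q^2 - 1, -5·p^2 + 4·p·q]].
At the point, J = [[-4.750, 7.000], [-38.500, 0.000]] (det J = 269.500).
Solving J·Δ = −F gives Δ = (-0.831, -0.850).
Then the next iterate is (p, q)₁ = (1.169, 1.650).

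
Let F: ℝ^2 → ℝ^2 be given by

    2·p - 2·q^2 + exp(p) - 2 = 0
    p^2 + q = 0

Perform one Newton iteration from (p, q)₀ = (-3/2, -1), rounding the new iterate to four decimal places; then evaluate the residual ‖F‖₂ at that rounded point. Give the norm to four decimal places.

At (-3/2, -1): F = (-6.776870, 1.2500).
Jacobian J = [[exp(p) + 2, -4·q], [2·p, 1]].
At the point, J = [[2.223130, 4.0000], [-3.0000, 1.0000]] (det J = 14.223130).
Solving J·Δ = −F gives Δ = (0.8280, 1.2340).
Then the next iterate is (p, q)₁ = (-0.6720, 0.2340).
Re-evaluating at (-0.6720, 0.2340): F = (-2.942826, 0.685584), so ‖F‖₂ = 3.0216.

3.0216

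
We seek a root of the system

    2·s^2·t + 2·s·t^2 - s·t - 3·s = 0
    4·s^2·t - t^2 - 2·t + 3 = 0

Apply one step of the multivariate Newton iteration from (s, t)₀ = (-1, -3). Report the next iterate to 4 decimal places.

At (-1, -3): F = (-24.0000, -12.0000).
Jacobian J = [[4·s·t + 2·t^2 - t - 3, 2·s^2 + 4·s·t - s], [8·s·t, 4·s^2 - 2·t - 2]].
At the point, J = [[30.0000, 15.0000], [24.0000, 8.0000]] (det J = -120.0000).
Solving J·Δ = −F gives Δ = (-0.1000, 1.8000).
Then the next iterate is (s, t)₁ = (-1.1000, -1.2000).

(-1.1000, -1.2000)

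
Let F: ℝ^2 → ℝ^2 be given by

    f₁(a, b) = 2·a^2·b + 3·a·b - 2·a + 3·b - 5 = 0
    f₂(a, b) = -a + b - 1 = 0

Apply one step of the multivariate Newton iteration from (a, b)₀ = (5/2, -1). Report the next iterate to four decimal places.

At (5/2, -1): F = (-33.0000, -4.5000).
Jacobian J = [[4·a·b + 3·b - 2, 2·a^2 + 3·a + 3], [-1, 1]].
At the point, J = [[-15.0000, 23.0000], [-1.0000, 1.0000]] (det J = 8.0000).
Solving J·Δ = −F gives Δ = (-8.8125, -4.3125).
Then the next iterate is (a, b)₁ = (-6.3125, -5.3125).

(-6.3125, -5.3125)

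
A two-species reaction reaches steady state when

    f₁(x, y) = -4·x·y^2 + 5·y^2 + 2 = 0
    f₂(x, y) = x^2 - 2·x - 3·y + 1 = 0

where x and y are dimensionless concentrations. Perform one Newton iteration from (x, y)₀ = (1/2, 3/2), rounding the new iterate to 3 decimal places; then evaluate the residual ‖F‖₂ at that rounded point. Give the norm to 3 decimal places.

At (1/2, 3/2): F = (8.750, -4.250).
Jacobian J = [[-4·y^2, -8·x·y + 10·y], [2·x - 2, -3]].
At the point, J = [[-9.000, 9.000], [-1.000, -3.000]] (det J = 36.000).
Solving J·Δ = −F gives Δ = (-0.333, -1.306).
Then the next iterate is (x, y)₁ = (0.167, 0.194).
Re-evaluating at (0.167, 0.194): F = (2.16304, 0.11189), so ‖F‖₂ = 2.166.

2.166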